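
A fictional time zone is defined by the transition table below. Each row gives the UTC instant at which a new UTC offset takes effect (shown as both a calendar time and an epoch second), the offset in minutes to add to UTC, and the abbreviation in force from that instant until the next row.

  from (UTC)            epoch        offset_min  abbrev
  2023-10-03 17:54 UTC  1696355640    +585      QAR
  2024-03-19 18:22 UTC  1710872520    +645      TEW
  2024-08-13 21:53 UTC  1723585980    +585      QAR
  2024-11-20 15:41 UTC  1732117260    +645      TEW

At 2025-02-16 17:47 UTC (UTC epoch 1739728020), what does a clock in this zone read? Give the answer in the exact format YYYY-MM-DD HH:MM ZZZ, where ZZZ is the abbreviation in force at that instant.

2025-02-17 04:32 TEW

Query: 2025-02-16 17:47 UTC
Rule 4/4 (TEW, +10:45): 2024-11-20 15:41 UTC ≤ query < +∞
17·60 + 47 + 645 = 1712 min
1712 = 1·1440 + 272; 272 = 4·60 + 32 → 04:32, 2025-02-16 + 1 day = 2025-02-17
→ 2025-02-17 04:32 TEW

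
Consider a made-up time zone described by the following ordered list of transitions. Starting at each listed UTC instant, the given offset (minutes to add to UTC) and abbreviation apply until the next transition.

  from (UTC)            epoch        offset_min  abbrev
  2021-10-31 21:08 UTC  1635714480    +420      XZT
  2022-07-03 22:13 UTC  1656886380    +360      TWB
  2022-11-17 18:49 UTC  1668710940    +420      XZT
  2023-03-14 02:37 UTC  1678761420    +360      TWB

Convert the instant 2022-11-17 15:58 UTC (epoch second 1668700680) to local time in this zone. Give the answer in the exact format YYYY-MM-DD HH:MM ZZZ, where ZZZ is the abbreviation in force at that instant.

Query: 2022-11-17 15:58 UTC
Rule 2/4 (TWB, +06:00): 2022-07-03 22:13 UTC ≤ query < 2022-11-17 18:49 UTC
15·60 + 58 + 360 = 1318 min
1318 = 0·1440 + 1318; 1318 = 21·60 + 58 → 21:58, same day
→ 2022-11-17 21:58 TWB

2022-11-17 21:58 TWB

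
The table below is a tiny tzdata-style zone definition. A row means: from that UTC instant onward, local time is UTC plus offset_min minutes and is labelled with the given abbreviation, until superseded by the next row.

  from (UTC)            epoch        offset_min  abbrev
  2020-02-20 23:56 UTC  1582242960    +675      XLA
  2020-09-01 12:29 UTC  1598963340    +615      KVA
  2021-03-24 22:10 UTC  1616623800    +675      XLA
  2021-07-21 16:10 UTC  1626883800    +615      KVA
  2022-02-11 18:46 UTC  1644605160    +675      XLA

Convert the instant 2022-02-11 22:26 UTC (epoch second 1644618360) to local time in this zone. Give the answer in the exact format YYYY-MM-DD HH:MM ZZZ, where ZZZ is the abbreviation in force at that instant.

Query: 2022-02-11 22:26 UTC
Rule 5/5 (XLA, +11:15): 2022-02-11 18:46 UTC ≤ query < +∞
22·60 + 26 + 675 = 2021 min
2021 = 1·1440 + 581; 581 = 9·60 + 41 → 09:41, 2022-02-11 + 1 day = 2022-02-12
→ 2022-02-12 09:41 XLA

2022-02-12 09:41 XLA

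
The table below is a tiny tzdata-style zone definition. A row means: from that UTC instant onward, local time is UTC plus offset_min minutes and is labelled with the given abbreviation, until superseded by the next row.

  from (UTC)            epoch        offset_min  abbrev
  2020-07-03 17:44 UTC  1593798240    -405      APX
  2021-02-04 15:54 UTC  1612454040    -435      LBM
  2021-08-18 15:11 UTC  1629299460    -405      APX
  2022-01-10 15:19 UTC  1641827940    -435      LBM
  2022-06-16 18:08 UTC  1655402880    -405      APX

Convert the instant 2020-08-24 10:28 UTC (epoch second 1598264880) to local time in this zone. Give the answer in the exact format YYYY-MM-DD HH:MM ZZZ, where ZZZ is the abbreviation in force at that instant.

2020-08-24 03:43 APX

Query: 2020-08-24 10:28 UTC
Rule 1/5 (APX, -06:45): 2020-07-03 17:44 UTC ≤ query < 2021-02-04 15:54 UTC
10·60 + 28 - 405 = 223 min
223 = 0·1440 + 223; 223 = 3·60 + 43 → 03:43, same day
→ 2020-08-24 03:43 APX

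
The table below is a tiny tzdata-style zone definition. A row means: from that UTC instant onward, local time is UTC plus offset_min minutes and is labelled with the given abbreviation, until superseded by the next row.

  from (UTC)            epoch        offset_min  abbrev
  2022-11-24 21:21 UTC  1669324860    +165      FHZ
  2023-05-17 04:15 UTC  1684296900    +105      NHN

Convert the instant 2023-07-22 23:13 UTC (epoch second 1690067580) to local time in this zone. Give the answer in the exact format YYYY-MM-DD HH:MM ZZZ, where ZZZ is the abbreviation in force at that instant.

2023-07-23 00:58 NHN

Query: 2023-07-22 23:13 UTC
Rule 2/2 (NHN, +01:45): 2023-05-17 04:15 UTC ≤ query < +∞
23·60 + 13 + 105 = 1498 min
1498 = 1·1440 + 58; 58 = 0·60 + 58 → 00:58, 2023-07-22 + 1 day = 2023-07-23
→ 2023-07-23 00:58 NHN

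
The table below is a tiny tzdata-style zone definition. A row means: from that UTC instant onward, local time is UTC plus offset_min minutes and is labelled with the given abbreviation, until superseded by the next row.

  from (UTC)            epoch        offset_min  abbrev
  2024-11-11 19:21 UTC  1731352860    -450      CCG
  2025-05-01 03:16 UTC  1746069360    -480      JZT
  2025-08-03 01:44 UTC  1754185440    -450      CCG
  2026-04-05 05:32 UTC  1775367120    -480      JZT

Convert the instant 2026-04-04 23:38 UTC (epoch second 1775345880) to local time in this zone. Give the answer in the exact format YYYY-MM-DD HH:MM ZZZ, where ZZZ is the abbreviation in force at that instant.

2026-04-04 16:08 CCG

Query: 2026-04-04 23:38 UTC
Rule 3/4 (CCG, -07:30): 2025-08-03 01:44 UTC ≤ query < 2026-04-05 05:32 UTC
23·60 + 38 - 450 = 968 min
968 = 0·1440 + 968; 968 = 16·60 + 8 → 16:08, same day
→ 2026-04-04 16:08 CCG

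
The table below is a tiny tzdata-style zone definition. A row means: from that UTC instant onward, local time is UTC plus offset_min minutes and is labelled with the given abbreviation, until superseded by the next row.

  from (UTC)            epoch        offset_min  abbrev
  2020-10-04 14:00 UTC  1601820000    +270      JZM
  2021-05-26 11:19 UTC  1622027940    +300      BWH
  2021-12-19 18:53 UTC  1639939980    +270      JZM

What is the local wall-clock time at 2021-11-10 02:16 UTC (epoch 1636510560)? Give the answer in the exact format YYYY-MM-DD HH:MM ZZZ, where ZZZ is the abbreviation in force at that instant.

2021-11-10 07:16 BWH

Query: 2021-11-10 02:16 UTC
Rule 2/3 (BWH, +05:00): 2021-05-26 11:19 UTC ≤ query < 2021-12-19 18:53 UTC
2·60 + 16 + 300 = 436 min
436 = 0·1440 + 436; 436 = 7·60 + 16 → 07:16, same day
→ 2021-11-10 07:16 BWH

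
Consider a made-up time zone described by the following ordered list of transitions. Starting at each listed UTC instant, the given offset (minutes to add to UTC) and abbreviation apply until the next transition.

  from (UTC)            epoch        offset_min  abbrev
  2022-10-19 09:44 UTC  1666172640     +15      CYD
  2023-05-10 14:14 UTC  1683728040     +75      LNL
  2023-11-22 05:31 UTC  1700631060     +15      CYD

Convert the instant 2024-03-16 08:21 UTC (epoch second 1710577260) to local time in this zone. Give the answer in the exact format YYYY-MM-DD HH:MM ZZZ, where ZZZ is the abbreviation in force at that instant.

Query: 2024-03-16 08:21 UTC
Rule 3/3 (CYD, +00:15): 2023-11-22 05:31 UTC ≤ query < +∞
8·60 + 21 + 15 = 516 min
516 = 0·1440 + 516; 516 = 8·60 + 36 → 08:36, same day
→ 2024-03-16 08:36 CYD

2024-03-16 08:36 CYD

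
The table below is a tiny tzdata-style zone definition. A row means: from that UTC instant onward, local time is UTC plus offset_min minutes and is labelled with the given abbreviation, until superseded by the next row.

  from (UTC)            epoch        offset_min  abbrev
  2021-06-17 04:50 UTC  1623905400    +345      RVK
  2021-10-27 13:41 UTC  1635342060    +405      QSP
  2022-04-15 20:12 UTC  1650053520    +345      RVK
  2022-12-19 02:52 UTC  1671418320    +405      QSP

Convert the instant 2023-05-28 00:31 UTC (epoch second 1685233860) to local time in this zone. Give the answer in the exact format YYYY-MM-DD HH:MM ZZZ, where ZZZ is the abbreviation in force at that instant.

2023-05-28 07:16 QSP

Query: 2023-05-28 00:31 UTC
Rule 4/4 (QSP, +06:45): 2022-12-19 02:52 UTC ≤ query < +∞
0·60 + 31 + 405 = 436 min
436 = 0·1440 + 436; 436 = 7·60 + 16 → 07:16, same day
→ 2023-05-28 07:16 QSP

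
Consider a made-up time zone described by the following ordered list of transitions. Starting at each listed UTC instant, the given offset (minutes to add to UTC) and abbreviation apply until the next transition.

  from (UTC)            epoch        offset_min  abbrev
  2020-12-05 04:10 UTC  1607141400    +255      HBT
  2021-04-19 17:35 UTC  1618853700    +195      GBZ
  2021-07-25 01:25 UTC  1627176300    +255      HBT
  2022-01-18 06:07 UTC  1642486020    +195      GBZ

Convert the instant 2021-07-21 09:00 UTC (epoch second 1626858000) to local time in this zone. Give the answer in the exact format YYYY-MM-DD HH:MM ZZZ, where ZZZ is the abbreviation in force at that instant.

Query: 2021-07-21 09:00 UTC
Rule 2/4 (GBZ, +03:15): 2021-04-19 17:35 UTC ≤ query < 2021-07-25 01:25 UTC
9·60 + 0 + 195 = 735 min
735 = 0·1440 + 735; 735 = 12·60 + 15 → 12:15, same day
→ 2021-07-21 12:15 GBZ

2021-07-21 12:15 GBZ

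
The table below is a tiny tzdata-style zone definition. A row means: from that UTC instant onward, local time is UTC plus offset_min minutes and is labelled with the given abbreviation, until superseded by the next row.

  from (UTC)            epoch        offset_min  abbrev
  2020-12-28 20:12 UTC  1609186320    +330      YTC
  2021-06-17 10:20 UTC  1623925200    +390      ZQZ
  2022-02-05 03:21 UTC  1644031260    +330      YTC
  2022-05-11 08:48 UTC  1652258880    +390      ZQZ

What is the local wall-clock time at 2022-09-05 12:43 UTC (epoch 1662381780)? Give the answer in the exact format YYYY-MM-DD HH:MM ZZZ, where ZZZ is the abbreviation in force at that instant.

Query: 2022-09-05 12:43 UTC
Rule 4/4 (ZQZ, +06:30): 2022-05-11 08:48 UTC ≤ query < +∞
12·60 + 43 + 390 = 1153 min
1153 = 0·1440 + 1153; 1153 = 19·60 + 13 → 19:13, same day
→ 2022-09-05 19:13 ZQZ

2022-09-05 19:13 ZQZ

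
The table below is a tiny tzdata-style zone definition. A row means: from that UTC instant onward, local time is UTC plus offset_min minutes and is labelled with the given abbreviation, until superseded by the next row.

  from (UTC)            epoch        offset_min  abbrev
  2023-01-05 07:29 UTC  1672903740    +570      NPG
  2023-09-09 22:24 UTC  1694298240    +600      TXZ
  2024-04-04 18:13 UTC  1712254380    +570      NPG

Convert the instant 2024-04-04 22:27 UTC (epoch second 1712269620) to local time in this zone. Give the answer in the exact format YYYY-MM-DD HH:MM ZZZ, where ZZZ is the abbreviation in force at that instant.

Query: 2024-04-04 22:27 UTC
Rule 3/3 (NPG, +09:30): 2024-04-04 18:13 UTC ≤ query < +∞
22·60 + 27 + 570 = 1917 min
1917 = 1·1440 + 477; 477 = 7·60 + 57 → 07:57, 2024-04-04 + 1 day = 2024-04-05
→ 2024-04-05 07:57 NPG

2024-04-05 07:57 NPG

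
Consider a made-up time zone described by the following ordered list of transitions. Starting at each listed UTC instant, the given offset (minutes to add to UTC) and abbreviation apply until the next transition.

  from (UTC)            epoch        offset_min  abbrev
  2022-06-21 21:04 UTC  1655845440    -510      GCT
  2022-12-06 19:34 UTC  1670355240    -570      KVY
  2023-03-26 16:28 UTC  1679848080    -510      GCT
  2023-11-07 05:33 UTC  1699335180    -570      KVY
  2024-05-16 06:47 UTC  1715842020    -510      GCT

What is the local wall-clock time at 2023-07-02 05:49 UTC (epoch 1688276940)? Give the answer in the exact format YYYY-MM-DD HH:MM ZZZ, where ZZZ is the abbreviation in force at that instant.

2023-07-01 21:19 GCT

Query: 2023-07-02 05:49 UTC
Rule 3/5 (GCT, -08:30): 2023-03-26 16:28 UTC ≤ query < 2023-11-07 05:33 UTC
5·60 + 49 - 510 = -161 min
-161 = -1·1440 + 1279; 1279 = 21·60 + 19 → 21:19, 2023-07-02 - 1 day = 2023-07-01
→ 2023-07-01 21:19 GCT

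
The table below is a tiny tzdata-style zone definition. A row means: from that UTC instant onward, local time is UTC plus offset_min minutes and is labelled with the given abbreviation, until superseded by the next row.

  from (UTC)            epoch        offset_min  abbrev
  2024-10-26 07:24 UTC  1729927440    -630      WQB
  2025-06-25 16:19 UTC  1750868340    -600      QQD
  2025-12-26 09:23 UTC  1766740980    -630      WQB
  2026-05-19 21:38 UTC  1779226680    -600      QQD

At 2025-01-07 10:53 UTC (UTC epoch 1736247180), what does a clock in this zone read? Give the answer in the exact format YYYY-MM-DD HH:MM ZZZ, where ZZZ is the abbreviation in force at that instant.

2025-01-07 00:23 WQB

Query: 2025-01-07 10:53 UTC
Rule 1/4 (WQB, -10:30): 2024-10-26 07:24 UTC ≤ query < 2025-06-25 16:19 UTC
10·60 + 53 - 630 = 23 min
23 = 0·1440 + 23; 23 = 0·60 + 23 → 00:23, same day
→ 2025-01-07 00:23 WQB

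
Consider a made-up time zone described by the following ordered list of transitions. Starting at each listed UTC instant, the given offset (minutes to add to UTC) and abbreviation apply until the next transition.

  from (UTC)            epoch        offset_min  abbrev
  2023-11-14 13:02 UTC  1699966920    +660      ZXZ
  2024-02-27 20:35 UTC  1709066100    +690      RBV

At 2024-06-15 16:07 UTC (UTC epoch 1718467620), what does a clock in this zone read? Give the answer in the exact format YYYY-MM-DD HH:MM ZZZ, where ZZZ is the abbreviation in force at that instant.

2024-06-16 03:37 RBV

Query: 2024-06-15 16:07 UTC
Rule 2/2 (RBV, +11:30): 2024-02-27 20:35 UTC ≤ query < +∞
16·60 + 7 + 690 = 1657 min
1657 = 1·1440 + 217; 217 = 3·60 + 37 → 03:37, 2024-06-15 + 1 day = 2024-06-16
→ 2024-06-16 03:37 RBV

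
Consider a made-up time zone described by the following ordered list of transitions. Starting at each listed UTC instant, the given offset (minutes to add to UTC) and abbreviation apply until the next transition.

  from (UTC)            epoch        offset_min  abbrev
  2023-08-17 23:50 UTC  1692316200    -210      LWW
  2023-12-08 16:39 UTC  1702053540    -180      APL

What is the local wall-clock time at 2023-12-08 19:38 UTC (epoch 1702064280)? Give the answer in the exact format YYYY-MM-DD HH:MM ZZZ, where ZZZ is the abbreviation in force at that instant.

Query: 2023-12-08 19:38 UTC
Rule 2/2 (APL, -03:00): 2023-12-08 16:39 UTC ≤ query < +∞
19·60 + 38 - 180 = 998 min
998 = 0·1440 + 998; 998 = 16·60 + 38 → 16:38, same day
→ 2023-12-08 16:38 APL

2023-12-08 16:38 APL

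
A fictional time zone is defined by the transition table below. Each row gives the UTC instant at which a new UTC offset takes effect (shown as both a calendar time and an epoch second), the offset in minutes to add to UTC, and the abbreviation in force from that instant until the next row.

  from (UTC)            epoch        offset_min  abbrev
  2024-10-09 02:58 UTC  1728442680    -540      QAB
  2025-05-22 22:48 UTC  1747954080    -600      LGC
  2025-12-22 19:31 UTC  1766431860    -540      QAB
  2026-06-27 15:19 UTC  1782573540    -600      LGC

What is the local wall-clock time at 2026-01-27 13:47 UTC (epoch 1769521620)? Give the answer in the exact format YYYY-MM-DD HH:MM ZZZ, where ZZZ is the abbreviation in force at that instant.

Query: 2026-01-27 13:47 UTC
Rule 3/4 (QAB, -09:00): 2025-12-22 19:31 UTC ≤ query < 2026-06-27 15:19 UTC
13·60 + 47 - 540 = 287 min
287 = 0·1440 + 287; 287 = 4·60 + 47 → 04:47, same day
→ 2026-01-27 04:47 QAB

2026-01-27 04:47 QAB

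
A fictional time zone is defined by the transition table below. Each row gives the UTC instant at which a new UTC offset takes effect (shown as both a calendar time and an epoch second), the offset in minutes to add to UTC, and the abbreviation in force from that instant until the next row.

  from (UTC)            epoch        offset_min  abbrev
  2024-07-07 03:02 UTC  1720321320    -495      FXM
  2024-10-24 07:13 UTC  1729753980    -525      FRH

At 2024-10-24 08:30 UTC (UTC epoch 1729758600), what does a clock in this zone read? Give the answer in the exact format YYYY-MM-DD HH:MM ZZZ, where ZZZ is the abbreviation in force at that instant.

Query: 2024-10-24 08:30 UTC
Rule 2/2 (FRH, -08:45): 2024-10-24 07:13 UTC ≤ query < +∞
8·60 + 30 - 525 = -15 min
-15 = -1·1440 + 1425; 1425 = 23·60 + 45 → 23:45, 2024-10-24 - 1 day = 2024-10-23
→ 2024-10-23 23:45 FRH

2024-10-23 23:45 FRH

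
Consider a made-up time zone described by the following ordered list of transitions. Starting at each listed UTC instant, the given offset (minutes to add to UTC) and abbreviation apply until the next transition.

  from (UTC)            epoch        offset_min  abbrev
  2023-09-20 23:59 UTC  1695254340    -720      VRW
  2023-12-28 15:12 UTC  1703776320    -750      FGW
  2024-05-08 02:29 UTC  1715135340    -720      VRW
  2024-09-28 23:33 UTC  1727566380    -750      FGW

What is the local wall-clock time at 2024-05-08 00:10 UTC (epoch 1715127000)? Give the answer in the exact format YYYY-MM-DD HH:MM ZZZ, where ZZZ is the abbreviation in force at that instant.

Query: 2024-05-08 00:10 UTC
Rule 2/4 (FGW, -12:30): 2023-12-28 15:12 UTC ≤ query < 2024-05-08 02:29 UTC
0·60 + 10 - 750 = -740 min
-740 = -1·1440 + 700; 700 = 11·60 + 40 → 11:40, 2024-05-08 - 1 day = 2024-05-07
→ 2024-05-07 11:40 FGW

2024-05-07 11:40 FGW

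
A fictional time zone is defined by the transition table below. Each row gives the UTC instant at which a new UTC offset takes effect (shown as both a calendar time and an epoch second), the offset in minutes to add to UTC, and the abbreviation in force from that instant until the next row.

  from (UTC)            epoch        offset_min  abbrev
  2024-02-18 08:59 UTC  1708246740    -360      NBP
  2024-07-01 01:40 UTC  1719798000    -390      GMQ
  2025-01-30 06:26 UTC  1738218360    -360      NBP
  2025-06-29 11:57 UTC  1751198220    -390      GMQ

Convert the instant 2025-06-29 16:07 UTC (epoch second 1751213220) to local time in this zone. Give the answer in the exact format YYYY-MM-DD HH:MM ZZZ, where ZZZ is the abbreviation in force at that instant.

2025-06-29 09:37 GMQ

Query: 2025-06-29 16:07 UTC
Rule 4/4 (GMQ, -06:30): 2025-06-29 11:57 UTC ≤ query < +∞
16·60 + 7 - 390 = 577 min
577 = 0·1440 + 577; 577 = 9·60 + 37 → 09:37, same day
→ 2025-06-29 09:37 GMQ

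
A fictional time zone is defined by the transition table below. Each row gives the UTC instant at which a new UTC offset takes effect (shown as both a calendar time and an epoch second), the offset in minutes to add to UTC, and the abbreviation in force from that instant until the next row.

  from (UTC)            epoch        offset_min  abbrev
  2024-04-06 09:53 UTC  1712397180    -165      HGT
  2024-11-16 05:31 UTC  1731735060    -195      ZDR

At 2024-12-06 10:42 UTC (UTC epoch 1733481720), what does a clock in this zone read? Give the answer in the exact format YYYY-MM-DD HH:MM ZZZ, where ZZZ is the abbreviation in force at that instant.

Query: 2024-12-06 10:42 UTC
Rule 2/2 (ZDR, -03:15): 2024-11-16 05:31 UTC ≤ query < +∞
10·60 + 42 - 195 = 447 min
447 = 0·1440 + 447; 447 = 7·60 + 27 → 07:27, same day
→ 2024-12-06 07:27 ZDR

2024-12-06 07:27 ZDR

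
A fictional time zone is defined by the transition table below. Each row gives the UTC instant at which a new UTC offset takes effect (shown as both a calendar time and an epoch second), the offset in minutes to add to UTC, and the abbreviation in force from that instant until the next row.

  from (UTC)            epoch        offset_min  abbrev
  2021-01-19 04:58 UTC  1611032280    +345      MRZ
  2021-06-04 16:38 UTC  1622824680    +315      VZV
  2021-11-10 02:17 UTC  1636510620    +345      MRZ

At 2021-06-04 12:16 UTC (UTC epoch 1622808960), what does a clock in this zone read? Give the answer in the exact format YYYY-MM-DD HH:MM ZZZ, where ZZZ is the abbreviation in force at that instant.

Query: 2021-06-04 12:16 UTC
Rule 1/3 (MRZ, +05:45): 2021-01-19 04:58 UTC ≤ query < 2021-06-04 16:38 UTC
12·60 + 16 + 345 = 1081 min
1081 = 0·1440 + 1081; 1081 = 18·60 + 1 → 18:01, same day
→ 2021-06-04 18:01 MRZ

2021-06-04 18:01 MRZ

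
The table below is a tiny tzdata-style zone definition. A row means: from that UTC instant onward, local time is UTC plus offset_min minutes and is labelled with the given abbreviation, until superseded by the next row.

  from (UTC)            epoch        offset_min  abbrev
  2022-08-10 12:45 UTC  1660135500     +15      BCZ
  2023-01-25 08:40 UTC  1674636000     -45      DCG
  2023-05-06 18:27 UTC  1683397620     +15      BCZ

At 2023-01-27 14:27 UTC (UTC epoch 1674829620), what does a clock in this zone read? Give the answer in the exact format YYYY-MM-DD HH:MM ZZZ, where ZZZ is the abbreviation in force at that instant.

2023-01-27 13:42 DCG

Query: 2023-01-27 14:27 UTC
Rule 2/3 (DCG, -00:45): 2023-01-25 08:40 UTC ≤ query < 2023-05-06 18:27 UTC
14·60 + 27 - 45 = 822 min
822 = 0·1440 + 822; 822 = 13·60 + 42 → 13:42, same day
→ 2023-01-27 13:42 DCG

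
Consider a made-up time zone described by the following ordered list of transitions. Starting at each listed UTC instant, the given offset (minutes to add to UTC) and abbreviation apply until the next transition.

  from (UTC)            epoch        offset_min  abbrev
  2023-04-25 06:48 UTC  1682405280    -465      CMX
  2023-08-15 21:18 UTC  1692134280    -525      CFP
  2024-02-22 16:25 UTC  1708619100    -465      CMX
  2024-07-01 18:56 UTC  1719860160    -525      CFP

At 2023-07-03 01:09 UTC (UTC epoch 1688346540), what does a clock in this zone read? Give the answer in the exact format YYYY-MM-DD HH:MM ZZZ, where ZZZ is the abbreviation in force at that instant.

2023-07-02 17:24 CMX

Query: 2023-07-03 01:09 UTC
Rule 1/4 (CMX, -07:45): 2023-04-25 06:48 UTC ≤ query < 2023-08-15 21:18 UTC
1·60 + 9 - 465 = -396 min
-396 = -1·1440 + 1044; 1044 = 17·60 + 24 → 17:24, 2023-07-03 - 1 day = 2023-07-02
→ 2023-07-02 17:24 CMX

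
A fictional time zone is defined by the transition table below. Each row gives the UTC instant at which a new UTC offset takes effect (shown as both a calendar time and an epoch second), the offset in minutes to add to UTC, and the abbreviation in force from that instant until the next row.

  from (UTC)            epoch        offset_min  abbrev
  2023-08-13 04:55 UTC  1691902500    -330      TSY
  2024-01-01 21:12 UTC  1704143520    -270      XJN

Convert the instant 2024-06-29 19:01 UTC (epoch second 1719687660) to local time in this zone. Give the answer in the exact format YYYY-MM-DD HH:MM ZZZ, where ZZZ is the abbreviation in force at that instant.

2024-06-29 14:31 XJN

Query: 2024-06-29 19:01 UTC
Rule 2/2 (XJN, -04:30): 2024-01-01 21:12 UTC ≤ query < +∞
19·60 + 1 - 270 = 871 min
871 = 0·1440 + 871; 871 = 14·60 + 31 → 14:31, same day
→ 2024-06-29 14:31 XJN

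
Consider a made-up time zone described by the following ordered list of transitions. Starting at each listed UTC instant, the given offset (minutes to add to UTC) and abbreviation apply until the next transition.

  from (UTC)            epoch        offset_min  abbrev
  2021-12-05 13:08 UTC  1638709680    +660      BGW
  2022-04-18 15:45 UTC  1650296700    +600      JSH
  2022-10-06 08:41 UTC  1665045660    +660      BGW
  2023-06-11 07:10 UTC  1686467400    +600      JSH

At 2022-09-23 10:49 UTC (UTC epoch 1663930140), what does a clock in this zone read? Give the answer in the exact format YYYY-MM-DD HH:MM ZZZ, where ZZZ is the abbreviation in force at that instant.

2022-09-23 20:49 JSH

Query: 2022-09-23 10:49 UTC
Rule 2/4 (JSH, +10:00): 2022-04-18 15:45 UTC ≤ query < 2022-10-06 08:41 UTC
10·60 + 49 + 600 = 1249 min
1249 = 0·1440 + 1249; 1249 = 20·60 + 49 → 20:49, same day
→ 2022-09-23 20:49 JSH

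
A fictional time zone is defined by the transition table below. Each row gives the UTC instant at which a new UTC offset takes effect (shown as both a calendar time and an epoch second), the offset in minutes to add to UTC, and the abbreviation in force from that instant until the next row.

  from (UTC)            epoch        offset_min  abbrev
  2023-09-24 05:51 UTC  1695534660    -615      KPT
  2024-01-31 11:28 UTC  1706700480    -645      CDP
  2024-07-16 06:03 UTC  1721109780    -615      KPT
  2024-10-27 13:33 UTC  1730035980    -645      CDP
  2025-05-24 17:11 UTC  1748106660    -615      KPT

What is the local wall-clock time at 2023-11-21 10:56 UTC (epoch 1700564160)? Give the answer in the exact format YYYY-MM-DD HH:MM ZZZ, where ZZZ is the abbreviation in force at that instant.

2023-11-21 00:41 KPT

Query: 2023-11-21 10:56 UTC
Rule 1/5 (KPT, -10:15): 2023-09-24 05:51 UTC ≤ query < 2024-01-31 11:28 UTC
10·60 + 56 - 615 = 41 min
41 = 0·1440 + 41; 41 = 0·60 + 41 → 00:41, same day
→ 2023-11-21 00:41 KPT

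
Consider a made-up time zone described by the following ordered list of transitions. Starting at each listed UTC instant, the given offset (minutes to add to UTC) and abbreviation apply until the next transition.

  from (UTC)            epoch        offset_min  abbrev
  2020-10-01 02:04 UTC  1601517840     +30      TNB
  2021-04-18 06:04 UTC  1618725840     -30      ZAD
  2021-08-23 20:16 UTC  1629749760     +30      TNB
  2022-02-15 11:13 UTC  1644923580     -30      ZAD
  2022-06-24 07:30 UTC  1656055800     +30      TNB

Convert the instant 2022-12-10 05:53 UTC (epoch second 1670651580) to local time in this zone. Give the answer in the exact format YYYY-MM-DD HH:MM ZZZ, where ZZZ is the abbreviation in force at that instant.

2022-12-10 06:23 TNB

Query: 2022-12-10 05:53 UTC
Rule 5/5 (TNB, +00:30): 2022-06-24 07:30 UTC ≤ query < +∞
5·60 + 53 + 30 = 383 min
383 = 0·1440 + 383; 383 = 6·60 + 23 → 06:23, same day
→ 2022-12-10 06:23 TNB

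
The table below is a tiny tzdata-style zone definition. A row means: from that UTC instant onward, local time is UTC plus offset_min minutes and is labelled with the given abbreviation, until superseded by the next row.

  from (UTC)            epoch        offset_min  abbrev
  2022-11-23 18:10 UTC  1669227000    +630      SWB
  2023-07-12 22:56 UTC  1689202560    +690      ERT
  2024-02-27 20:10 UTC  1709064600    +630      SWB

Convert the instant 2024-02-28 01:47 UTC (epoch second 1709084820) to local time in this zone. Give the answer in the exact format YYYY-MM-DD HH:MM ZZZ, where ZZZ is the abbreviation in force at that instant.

2024-02-28 12:17 SWB

Query: 2024-02-28 01:47 UTC
Rule 3/3 (SWB, +10:30): 2024-02-27 20:10 UTC ≤ query < +∞
1·60 + 47 + 630 = 737 min
737 = 0·1440 + 737; 737 = 12·60 + 17 → 12:17, same day
→ 2024-02-28 12:17 SWB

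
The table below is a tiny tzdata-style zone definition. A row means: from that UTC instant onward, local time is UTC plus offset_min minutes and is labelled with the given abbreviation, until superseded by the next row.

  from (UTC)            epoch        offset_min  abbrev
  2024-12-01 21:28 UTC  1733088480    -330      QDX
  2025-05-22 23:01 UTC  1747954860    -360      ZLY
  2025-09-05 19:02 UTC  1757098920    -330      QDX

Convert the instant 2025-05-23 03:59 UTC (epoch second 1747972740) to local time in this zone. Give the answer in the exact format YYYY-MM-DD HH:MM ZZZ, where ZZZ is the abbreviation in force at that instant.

Query: 2025-05-23 03:59 UTC
Rule 2/3 (ZLY, -06:00): 2025-05-22 23:01 UTC ≤ query < 2025-09-05 19:02 UTC
3·60 + 59 - 360 = -121 min
-121 = -1·1440 + 1319; 1319 = 21·60 + 59 → 21:59, 2025-05-23 - 1 day = 2025-05-22
→ 2025-05-22 21:59 ZLY

2025-05-22 21:59 ZLY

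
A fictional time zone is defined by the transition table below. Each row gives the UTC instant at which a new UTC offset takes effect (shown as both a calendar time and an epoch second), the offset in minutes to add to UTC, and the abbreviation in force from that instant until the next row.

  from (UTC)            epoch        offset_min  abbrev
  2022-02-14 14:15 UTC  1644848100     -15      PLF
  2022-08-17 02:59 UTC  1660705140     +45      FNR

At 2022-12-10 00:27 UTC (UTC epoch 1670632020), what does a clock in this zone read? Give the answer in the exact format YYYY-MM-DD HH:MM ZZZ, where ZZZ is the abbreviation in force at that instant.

2022-12-10 01:12 FNR

Query: 2022-12-10 00:27 UTC
Rule 2/2 (FNR, +00:45): 2022-08-17 02:59 UTC ≤ query < +∞
0·60 + 27 + 45 = 72 min
72 = 0·1440 + 72; 72 = 1·60 + 12 → 01:12, same day
→ 2022-12-10 01:12 FNR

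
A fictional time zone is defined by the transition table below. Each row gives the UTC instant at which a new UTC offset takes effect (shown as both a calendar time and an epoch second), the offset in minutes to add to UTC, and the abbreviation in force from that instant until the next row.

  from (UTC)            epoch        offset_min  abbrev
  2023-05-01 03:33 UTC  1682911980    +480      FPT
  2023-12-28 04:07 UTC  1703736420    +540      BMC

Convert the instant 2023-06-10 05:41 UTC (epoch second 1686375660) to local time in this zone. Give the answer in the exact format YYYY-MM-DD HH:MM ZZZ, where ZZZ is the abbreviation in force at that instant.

Query: 2023-06-10 05:41 UTC
Rule 1/2 (FPT, +08:00): 2023-05-01 03:33 UTC ≤ query < 2023-12-28 04:07 UTC
5·60 + 41 + 480 = 821 min
821 = 0·1440 + 821; 821 = 13·60 + 41 → 13:41, same day
→ 2023-06-10 13:41 FPT

2023-06-10 13:41 FPT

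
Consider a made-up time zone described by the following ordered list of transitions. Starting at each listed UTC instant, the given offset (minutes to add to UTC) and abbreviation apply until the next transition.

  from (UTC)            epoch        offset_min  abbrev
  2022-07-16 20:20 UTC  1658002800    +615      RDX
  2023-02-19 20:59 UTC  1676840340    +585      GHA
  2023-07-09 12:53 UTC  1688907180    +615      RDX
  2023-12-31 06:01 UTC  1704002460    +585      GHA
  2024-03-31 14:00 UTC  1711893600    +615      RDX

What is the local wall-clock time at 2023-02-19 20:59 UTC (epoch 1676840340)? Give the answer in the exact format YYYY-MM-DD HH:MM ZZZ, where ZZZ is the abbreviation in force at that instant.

2023-02-20 06:44 GHA

Query: 2023-02-19 20:59 UTC
Rule 2/5 (GHA, +09:45): 2023-02-19 20:59 UTC ≤ query < 2023-07-09 12:53 UTC
20·60 + 59 + 585 = 1844 min
1844 = 1·1440 + 404; 404 = 6·60 + 44 → 06:44, 2023-02-19 + 1 day = 2023-02-20
→ 2023-02-20 06:44 GHA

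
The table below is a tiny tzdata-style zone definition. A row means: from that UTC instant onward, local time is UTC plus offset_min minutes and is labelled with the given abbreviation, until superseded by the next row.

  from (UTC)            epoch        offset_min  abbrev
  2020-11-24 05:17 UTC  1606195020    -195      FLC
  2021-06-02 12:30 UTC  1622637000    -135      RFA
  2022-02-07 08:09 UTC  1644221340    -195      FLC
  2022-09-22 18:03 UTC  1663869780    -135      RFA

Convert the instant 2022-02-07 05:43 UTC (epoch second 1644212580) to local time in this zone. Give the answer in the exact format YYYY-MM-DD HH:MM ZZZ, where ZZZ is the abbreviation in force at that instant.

Query: 2022-02-07 05:43 UTC
Rule 2/4 (RFA, -02:15): 2021-06-02 12:30 UTC ≤ query < 2022-02-07 08:09 UTC
5·60 + 43 - 135 = 208 min
208 = 0·1440 + 208; 208 = 3·60 + 28 → 03:28, same day
→ 2022-02-07 03:28 RFA

2022-02-07 03:28 RFA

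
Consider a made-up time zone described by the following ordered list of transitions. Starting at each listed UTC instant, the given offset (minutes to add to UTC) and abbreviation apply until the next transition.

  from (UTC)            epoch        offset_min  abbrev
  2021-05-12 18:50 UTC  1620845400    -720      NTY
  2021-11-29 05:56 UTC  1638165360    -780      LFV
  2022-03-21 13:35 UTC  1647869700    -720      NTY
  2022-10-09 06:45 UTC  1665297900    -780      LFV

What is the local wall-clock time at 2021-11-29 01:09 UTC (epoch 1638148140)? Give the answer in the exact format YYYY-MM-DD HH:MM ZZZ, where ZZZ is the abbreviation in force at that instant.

Query: 2021-11-29 01:09 UTC
Rule 1/4 (NTY, -12:00): 2021-05-12 18:50 UTC ≤ query < 2021-11-29 05:56 UTC
1·60 + 9 - 720 = -651 min
-651 = -1·1440 + 789; 789 = 13·60 + 9 → 13:09, 2021-11-29 - 1 day = 2021-11-28
→ 2021-11-28 13:09 NTY

2021-11-28 13:09 NTY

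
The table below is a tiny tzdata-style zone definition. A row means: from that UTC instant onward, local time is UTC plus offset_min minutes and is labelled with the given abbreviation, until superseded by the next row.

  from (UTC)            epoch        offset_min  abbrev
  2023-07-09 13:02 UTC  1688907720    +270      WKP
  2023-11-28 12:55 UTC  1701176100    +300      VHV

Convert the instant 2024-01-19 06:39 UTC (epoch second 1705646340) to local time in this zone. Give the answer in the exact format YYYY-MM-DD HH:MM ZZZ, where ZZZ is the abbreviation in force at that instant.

Query: 2024-01-19 06:39 UTC
Rule 2/2 (VHV, +05:00): 2023-11-28 12:55 UTC ≤ query < +∞
6·60 + 39 + 300 = 699 min
699 = 0·1440 + 699; 699 = 11·60 + 39 → 11:39, same day
→ 2024-01-19 11:39 VHV

2024-01-19 11:39 VHV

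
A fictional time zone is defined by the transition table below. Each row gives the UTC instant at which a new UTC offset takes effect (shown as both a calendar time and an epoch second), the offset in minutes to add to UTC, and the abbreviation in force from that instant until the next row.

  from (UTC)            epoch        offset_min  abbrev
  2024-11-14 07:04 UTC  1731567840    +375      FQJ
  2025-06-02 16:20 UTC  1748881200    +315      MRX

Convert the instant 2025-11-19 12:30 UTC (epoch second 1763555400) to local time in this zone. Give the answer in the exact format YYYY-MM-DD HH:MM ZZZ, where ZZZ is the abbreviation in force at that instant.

Query: 2025-11-19 12:30 UTC
Rule 2/2 (MRX, +05:15): 2025-06-02 16:20 UTC ≤ query < +∞
12·60 + 30 + 315 = 1065 min
1065 = 0·1440 + 1065; 1065 = 17·60 + 45 → 17:45, same day
→ 2025-11-19 17:45 MRX

2025-11-19 17:45 MRX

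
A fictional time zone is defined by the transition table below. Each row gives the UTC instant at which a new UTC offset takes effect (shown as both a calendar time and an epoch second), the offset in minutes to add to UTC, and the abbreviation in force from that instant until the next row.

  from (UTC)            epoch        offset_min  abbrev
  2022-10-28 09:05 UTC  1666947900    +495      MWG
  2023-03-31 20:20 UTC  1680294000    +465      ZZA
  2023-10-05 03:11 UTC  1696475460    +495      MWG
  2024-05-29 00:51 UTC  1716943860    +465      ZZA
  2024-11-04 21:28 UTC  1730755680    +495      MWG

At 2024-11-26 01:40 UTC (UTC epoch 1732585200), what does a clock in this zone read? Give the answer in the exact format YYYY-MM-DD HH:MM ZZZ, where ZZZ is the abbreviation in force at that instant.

2024-11-26 09:55 MWG

Query: 2024-11-26 01:40 UTC
Rule 5/5 (MWG, +08:15): 2024-11-04 21:28 UTC ≤ query < +∞
1·60 + 40 + 495 = 595 min
595 = 0·1440 + 595; 595 = 9·60 + 55 → 09:55, same day
→ 2024-11-26 09:55 MWG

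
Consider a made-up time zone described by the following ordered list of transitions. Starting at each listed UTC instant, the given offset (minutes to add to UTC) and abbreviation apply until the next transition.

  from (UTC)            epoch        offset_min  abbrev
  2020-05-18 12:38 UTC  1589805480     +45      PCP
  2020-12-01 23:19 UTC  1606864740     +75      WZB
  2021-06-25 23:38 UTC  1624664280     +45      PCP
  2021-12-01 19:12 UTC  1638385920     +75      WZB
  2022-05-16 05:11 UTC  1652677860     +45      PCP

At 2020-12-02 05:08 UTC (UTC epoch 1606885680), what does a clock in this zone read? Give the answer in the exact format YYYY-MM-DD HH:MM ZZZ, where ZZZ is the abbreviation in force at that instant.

2020-12-02 06:23 WZB

Query: 2020-12-02 05:08 UTC
Rule 2/5 (WZB, +01:15): 2020-12-01 23:19 UTC ≤ query < 2021-06-25 23:38 UTC
5·60 + 8 + 75 = 383 min
383 = 0·1440 + 383; 383 = 6·60 + 23 → 06:23, same day
→ 2020-12-02 06:23 WZB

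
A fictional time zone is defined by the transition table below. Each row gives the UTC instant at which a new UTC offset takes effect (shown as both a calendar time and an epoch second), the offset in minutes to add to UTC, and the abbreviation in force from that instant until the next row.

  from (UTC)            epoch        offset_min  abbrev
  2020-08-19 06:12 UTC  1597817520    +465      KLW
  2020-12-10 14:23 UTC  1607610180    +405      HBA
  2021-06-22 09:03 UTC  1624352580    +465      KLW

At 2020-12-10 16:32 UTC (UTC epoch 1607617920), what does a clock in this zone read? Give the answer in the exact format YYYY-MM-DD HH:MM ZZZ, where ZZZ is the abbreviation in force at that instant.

Query: 2020-12-10 16:32 UTC
Rule 2/3 (HBA, +06:45): 2020-12-10 14:23 UTC ≤ query < 2021-06-22 09:03 UTC
16·60 + 32 + 405 = 1397 min
1397 = 0·1440 + 1397; 1397 = 23·60 + 17 → 23:17, same day
→ 2020-12-10 23:17 HBA

2020-12-10 23:17 HBA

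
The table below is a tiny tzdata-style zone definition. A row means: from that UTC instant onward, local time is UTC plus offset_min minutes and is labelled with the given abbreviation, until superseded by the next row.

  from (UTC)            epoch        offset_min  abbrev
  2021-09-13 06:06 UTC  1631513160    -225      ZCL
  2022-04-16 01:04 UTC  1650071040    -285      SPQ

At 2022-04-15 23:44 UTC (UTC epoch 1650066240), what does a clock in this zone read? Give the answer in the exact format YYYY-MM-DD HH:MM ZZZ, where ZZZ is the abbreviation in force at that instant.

Query: 2022-04-15 23:44 UTC
Rule 1/2 (ZCL, -03:45): 2021-09-13 06:06 UTC ≤ query < 2022-04-16 01:04 UTC
23·60 + 44 - 225 = 1199 min
1199 = 0·1440 + 1199; 1199 = 19·60 + 59 → 19:59, same day
→ 2022-04-15 19:59 ZCL

2022-04-15 19:59 ZCL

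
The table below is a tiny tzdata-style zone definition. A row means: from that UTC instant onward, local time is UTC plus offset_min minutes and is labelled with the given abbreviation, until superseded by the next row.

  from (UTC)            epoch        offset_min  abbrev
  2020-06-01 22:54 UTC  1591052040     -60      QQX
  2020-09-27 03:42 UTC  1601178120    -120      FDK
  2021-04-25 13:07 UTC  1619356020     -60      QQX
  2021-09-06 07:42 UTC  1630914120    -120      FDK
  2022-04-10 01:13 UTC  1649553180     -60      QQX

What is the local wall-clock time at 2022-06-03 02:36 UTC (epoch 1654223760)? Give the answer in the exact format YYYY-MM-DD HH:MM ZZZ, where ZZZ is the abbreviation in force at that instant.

Query: 2022-06-03 02:36 UTC
Rule 5/5 (QQX, -01:00): 2022-04-10 01:13 UTC ≤ query < +∞
2·60 + 36 - 60 = 96 min
96 = 0·1440 + 96; 96 = 1·60 + 36 → 01:36, same day
→ 2022-06-03 01:36 QQX

2022-06-03 01:36 QQX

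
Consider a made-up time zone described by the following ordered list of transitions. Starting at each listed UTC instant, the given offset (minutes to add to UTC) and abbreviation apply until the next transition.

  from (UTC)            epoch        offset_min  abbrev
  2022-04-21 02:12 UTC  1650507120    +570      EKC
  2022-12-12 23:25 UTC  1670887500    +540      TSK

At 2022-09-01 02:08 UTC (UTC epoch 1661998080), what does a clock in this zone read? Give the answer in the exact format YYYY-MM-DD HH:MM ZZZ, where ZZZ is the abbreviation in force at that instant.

2022-09-01 11:38 EKC

Query: 2022-09-01 02:08 UTC
Rule 1/2 (EKC, +09:30): 2022-04-21 02:12 UTC ≤ query < 2022-12-12 23:25 UTC
2·60 + 8 + 570 = 698 min
698 = 0·1440 + 698; 698 = 11·60 + 38 → 11:38, same day
→ 2022-09-01 11:38 EKC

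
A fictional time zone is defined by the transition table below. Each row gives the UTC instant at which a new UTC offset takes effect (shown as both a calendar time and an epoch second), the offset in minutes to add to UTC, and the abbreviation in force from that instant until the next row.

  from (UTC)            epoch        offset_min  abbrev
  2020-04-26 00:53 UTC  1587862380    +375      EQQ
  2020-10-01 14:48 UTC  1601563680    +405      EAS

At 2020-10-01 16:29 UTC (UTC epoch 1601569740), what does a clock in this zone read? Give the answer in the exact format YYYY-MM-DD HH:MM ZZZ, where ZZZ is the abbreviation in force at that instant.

Query: 2020-10-01 16:29 UTC
Rule 2/2 (EAS, +06:45): 2020-10-01 14:48 UTC ≤ query < +∞
16·60 + 29 + 405 = 1394 min
1394 = 0·1440 + 1394; 1394 = 23·60 + 14 → 23:14, same day
→ 2020-10-01 23:14 EAS

2020-10-01 23:14 EAS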